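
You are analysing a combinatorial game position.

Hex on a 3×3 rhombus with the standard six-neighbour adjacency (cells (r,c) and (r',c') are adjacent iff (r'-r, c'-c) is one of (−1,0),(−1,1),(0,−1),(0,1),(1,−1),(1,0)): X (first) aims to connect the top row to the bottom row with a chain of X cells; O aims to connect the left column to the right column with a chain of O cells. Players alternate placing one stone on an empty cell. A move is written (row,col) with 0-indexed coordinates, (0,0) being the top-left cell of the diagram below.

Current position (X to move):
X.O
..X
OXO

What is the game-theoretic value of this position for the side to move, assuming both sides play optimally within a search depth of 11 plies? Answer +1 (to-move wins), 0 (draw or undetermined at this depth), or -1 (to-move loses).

[X.O/..X/OXO] X move#1: (0,1):-1/XXO/..X/OXO, (1,0):-1/X.O/X.X/OXO, (1,1):+1/X.O/.XX/OXO*
[X.O/.XX/OXO] O move#2: (0,1):-1/XOO/.XX/OXO*, (1,0):-1/X.O/OXX/OXO
[XOO/.XX/OXO] X move#3: (1,0):+1/XOO/XXX/OXO*
[XOO/XXX/OXO] end (terminal -1, O#4); searched X.O/..X/OXO to 11

value(X.O/..X/OXO, X) = +1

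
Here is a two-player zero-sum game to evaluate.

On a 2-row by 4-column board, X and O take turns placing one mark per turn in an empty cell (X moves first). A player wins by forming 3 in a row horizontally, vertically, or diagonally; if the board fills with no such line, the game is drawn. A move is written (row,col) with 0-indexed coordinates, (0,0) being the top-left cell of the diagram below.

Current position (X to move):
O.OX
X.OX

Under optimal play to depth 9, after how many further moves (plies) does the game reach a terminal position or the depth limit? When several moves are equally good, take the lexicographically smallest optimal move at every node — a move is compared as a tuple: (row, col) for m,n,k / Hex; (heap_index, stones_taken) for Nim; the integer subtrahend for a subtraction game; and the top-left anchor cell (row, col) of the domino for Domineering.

PV length from [O.OX/X.OX]: 2 plies

p1 X@[O.OX/X.OX]: (0,1)[OXOX/X.OX]+0* (1,1)[O.OX/XXOX]-1
p2 O@[OXOX/X.OX]: (1,1)[OXOX/XOOX]+0*
p3 X@[OXOX/XOOX] terminal +0; root [O.OX/X.OX] d9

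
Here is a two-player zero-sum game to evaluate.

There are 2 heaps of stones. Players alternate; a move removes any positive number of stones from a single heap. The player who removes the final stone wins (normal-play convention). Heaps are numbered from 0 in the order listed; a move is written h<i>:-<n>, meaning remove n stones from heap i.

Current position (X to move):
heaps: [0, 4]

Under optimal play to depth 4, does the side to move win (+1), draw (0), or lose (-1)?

[(0,4)] X move#1: h1:-1:-1/(0,3), h1:-2:-1/(0,2), h1:-3:-1/(0,1), h1:-4:+1/(0,0)*
[(0,0)] end (terminal -1, O#2); searched (0,4) to 4

value((0,4), X) = +1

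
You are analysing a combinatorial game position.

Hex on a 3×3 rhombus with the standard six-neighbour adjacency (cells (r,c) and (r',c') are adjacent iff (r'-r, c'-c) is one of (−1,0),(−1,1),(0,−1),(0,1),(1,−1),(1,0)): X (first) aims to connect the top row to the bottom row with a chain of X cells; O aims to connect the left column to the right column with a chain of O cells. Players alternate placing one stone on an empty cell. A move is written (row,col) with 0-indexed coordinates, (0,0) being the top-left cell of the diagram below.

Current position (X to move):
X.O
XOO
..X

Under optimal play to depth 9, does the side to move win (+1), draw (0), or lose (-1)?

ply 1, X at X.O/XOO/..X | (0,1)=-1→XXO/XOO/..X; (2,0)=+1→X.O/XOO/X.X*; (2,1)=-1→X.O/XOO/.XX
ply 2: X.O/XOO/X.X is terminal -1 (O); from X.O/XOO/..X depth 9

value(X.O/XOO/..X, X) = +1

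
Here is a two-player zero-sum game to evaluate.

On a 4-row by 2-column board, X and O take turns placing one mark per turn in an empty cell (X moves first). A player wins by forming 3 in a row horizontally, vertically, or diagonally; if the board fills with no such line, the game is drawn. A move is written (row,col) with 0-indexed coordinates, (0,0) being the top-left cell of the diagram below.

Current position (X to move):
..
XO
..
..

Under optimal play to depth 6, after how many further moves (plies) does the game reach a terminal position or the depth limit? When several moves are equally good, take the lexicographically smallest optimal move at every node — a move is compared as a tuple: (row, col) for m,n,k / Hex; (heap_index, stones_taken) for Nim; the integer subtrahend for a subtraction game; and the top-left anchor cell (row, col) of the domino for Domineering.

[../XO/../..] X move#1: (0,0):+0/X./XO/../.., (0,1):+0/.X/XO/../.., (2,0):+1/../XO/X./..*, (2,1):+0/../XO/.X/.., (3,0):+0/../XO/../X., (3,1):+0/../XO/../.X
[../XO/X./..] O move#2: (0,0):-1/O./XO/X./..*, (0,1):-1/.O/XO/X./.., (2,1):-1/../XO/XO/.., (3,0):-1/../XO/X./O., (3,1):-1/../XO/X./.O
[O./XO/X./..] X move#3: (0,1):+0/OX/XO/X./.., (2,1):+0/O./XO/XX/.., (3,0):+1/O./XO/X./X.*, (3,1):+0/O./XO/X./.X
[O./XO/X./X.] end (terminal -1, O#4); searched ../XO/../.. to 6

PV length from [../XO/../..]: 3 plies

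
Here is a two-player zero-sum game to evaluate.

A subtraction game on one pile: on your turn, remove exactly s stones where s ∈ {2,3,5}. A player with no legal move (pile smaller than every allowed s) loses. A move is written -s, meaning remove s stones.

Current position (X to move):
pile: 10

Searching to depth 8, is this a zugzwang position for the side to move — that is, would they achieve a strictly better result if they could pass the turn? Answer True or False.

ply 1, X at 10 | -2=+1→8*; -3=+1→7; -5=-1→5
ply 2, O at 8 | -2=-1→6*; -3=-1→5; -5=-1→3
ply 3, X at 6 | -2=-1→4; -3=-1→3; -5=+1→1*
ply 4: 1 is terminal -1 (O); from 10 depth 8
suppose X passes — search the same position with O to move:
pass> ply 1, O at 10 | -2=+1→8*; -3=+1→7; -5=-1→5
pass> ply 2, X at 8 | -2=-1→6*; -3=-1→5; -5=-1→3
pass> ply 3, O at 6 | -2=-1→4; -3=-1→3; -5=+1→1*
pass> ply 4: 1 is terminal -1 (X); from 10 depth 8
for X: play +1, pass -1

zugzwang(10, X) = False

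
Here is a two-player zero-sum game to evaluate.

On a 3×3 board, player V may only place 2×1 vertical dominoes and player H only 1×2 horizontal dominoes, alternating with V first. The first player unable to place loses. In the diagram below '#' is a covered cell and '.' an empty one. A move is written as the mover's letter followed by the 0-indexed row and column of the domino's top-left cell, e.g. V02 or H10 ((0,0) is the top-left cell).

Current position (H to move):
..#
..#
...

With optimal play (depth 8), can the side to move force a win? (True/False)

H winning at [..#/..#/...]: True

[..#/..#/...] H move#1: H00:-1/###/..#/..., H10:+1/..#/###/...*, H20:-1/..#/..#/##., H21:-1/..#/..#/.##
[..#/###/...] end (terminal -1, V#2); searched ..#/..#/... to 8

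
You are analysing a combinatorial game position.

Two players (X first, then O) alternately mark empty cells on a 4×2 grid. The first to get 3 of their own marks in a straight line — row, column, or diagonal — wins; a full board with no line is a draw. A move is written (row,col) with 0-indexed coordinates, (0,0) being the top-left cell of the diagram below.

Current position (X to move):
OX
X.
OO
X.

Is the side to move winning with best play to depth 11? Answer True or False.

X winning at [OX/X./OO/X.]: False

[OX/X./OO/X.] X move#1: (1,1):+0/OX/XX/OO/X.*, (3,1):+0/OX/X./OO/XX
[OX/XX/OO/X.] O move#2: (3,1):+0/OX/XX/OO/XO*
[OX/XX/OO/XO] end (terminal +0, X#3); searched OX/X./OO/X. to 11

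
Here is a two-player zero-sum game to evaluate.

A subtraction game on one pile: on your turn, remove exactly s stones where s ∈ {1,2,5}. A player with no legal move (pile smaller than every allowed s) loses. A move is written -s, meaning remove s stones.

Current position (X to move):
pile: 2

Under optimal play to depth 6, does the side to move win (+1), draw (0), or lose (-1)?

value(2, X) = +1

[2] X move#1: -1:-1/1, -2:+1/0*
[0] end (terminal -1, O#2); searched 2 to 6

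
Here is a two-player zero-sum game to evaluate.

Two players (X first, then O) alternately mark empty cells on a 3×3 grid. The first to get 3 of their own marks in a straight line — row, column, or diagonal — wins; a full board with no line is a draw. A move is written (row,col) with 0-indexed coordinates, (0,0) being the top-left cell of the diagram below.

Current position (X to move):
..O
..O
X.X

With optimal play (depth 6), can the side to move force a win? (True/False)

X winning at [..O/..O/X.X]: True

[..O/..O/X.X] X move#1: (0,0):+1/X.O/..O/X.X*, (0,1):+1/.XO/..O/X.X, (1,0):+1/..O/X.O/X.X, (1,1):+1/..O/.XO/X.X, (2,1):+1/..O/..O/XXX
[X.O/..O/X.X] O move#2: (0,1):-1/XOO/..O/X.X*, (1,0):-1/X.O/O.O/X.X, (1,1):-1/X.O/.OO/X.X, (2,1):-1/X.O/..O/XOX
[XOO/..O/X.X] X move#3: (1,0):+1/XOO/X.O/X.X*, (1,1):+1/XOO/.XO/X.X, (2,1):+1/XOO/..O/XXX
[XOO/X.O/X.X] end (terminal -1, O#4); searched ..O/..O/X.X to 6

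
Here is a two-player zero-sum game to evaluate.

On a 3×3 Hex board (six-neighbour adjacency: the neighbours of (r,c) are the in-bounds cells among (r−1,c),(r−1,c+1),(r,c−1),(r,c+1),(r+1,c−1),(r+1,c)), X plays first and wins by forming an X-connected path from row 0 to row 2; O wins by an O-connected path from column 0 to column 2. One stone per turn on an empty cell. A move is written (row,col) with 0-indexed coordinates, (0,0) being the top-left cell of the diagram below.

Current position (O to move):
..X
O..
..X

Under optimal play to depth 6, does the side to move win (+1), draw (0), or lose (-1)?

[..X/O../..X] O move#1: (0,0):-1/O.X/O../..X*, (0,1):-1/.OX/O../..X, (1,1):-1/..X/OO./..X, (1,2):-1/..X/O.O/..X, (2,0):-1/..X/O../O.X, (2,1):-1/..X/O../.OX
[O.X/O../..X] X move#2: (0,1):+1/OXX/O../..X*, (1,1):+1/O.X/OX./..X, (1,2):+1/O.X/O.X/..X, (2,0):+1/O.X/O../X.X, (2,1):+1/O.X/O../.XX
[OXX/O../..X] O move#3: (1,1):-1/OXX/OO./..X*, (1,2):-1/OXX/O.O/..X, (2,0):-1/OXX/O../O.X, (2,1):-1/OXX/O../.OX
[OXX/OO./..X] X move#4: (1,2):+1/OXX/OOX/..X*, (2,0):-1/OXX/OO./X.X, (2,1):-1/OXX/OO./.XX
[OXX/OOX/..X] end (terminal -1, O#5); searched ..X/O../..X to 6

value(..X/O../..X, O) = -1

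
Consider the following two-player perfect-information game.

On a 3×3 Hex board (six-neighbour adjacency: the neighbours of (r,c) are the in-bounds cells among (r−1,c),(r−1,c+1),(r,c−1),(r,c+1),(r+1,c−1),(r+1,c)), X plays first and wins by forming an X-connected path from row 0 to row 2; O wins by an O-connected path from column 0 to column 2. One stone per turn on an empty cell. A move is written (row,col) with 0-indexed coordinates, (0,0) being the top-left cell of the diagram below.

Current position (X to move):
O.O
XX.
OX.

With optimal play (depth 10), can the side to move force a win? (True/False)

X winning at [O.O/XX./OX.]: True

[O.O/XX./OX.] X move#1: (0,1):+1/OXO/XX./OX.*, (1,2):-1/O.O/XXX/OX., (2,2):-1/O.O/XX./OXX
[OXO/XX./OX.] end (terminal -1, O#2); searched O.O/XX./OX. to 10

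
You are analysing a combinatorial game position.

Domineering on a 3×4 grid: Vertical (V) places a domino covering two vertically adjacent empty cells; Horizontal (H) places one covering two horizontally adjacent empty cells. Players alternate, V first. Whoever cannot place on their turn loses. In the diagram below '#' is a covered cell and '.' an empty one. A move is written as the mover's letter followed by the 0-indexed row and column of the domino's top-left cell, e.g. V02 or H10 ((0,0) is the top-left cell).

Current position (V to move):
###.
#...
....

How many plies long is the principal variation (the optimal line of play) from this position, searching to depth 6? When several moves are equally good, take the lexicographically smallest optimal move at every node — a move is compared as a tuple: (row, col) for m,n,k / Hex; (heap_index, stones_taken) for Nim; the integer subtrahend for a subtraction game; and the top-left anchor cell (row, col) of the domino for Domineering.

p1 V@[###./#.../....]: V03[####/#..#/....]-1 V11[###./##../.#..]-1 V12[###./#.#./..#.]+1* V13[###./#..#/...#]-1
p2 H@[###./#.#./..#.]: H20[###./#.#./###.]-1*
p3 V@[###./#.#./###.]: V03[####/#.##/###.]+1* V13[###./#.##/####]+1
p4 H@[####/#.##/###.] terminal -1; root [###./#.../....] d6

PV length from [###./#.../....]: 3 plies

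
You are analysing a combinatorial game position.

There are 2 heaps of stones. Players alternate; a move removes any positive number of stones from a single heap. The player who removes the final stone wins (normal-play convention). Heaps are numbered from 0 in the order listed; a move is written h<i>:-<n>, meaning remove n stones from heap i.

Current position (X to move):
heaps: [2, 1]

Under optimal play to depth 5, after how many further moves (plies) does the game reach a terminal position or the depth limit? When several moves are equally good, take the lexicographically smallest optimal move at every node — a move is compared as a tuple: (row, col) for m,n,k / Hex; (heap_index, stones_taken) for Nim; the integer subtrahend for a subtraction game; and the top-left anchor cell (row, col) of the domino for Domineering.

PV length from [(2,1)]: 3 plies

p1 X@[(2,1)]: h0:-1[(1,1)]+1* h0:-2[(0,1)]-1 h1:-1[(2,0)]-1
p2 O@[(1,1)]: h0:-1[(0,1)]-1* h1:-1[(1,0)]-1
p3 X@[(0,1)]: h1:-1[(0,0)]+1*
p4 O@[(0,0)] terminal -1; root [(2,1)] d5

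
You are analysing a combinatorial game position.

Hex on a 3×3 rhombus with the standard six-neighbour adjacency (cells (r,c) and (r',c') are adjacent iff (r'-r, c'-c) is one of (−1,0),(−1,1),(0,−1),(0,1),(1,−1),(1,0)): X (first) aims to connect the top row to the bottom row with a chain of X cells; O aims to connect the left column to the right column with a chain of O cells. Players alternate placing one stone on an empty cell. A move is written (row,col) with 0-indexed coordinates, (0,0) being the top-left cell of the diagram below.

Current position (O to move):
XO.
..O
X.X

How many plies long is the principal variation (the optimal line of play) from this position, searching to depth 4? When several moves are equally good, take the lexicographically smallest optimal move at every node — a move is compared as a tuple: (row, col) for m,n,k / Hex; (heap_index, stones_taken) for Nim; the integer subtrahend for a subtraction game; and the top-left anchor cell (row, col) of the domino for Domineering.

[XO./..O/X.X] O move#1: (0,2):-1/XOO/..O/X.X, (1,0):+1/XO./O.O/X.X*, (1,1):-1/XO./.OO/X.X, (2,1):-1/XO./..O/XOX
[XO./O.O/X.X] X move#2: (0,2):-1/XOX/O.O/X.X*, (1,1):-1/XO./OXO/X.X, (2,1):-1/XO./O.O/XXX
[XOX/O.O/X.X] O move#3: (1,1):+1/XOX/OOO/X.X*, (2,1):-1/XOX/O.O/XOX
[XOX/OOO/X.X] end (terminal -1, X#4); searched XO./..O/X.X to 4

PV length from [XO./..O/X.X]: 3 plies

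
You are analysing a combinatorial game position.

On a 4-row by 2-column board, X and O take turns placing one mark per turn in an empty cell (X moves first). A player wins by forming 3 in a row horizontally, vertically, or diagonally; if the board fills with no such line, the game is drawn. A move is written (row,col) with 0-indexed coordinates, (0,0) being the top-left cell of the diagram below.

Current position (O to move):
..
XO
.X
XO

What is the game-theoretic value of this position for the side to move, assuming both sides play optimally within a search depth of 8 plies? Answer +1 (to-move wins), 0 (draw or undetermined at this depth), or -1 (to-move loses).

[../XO/.X/XO] O move#1: (0,0):-1/O./XO/.X/XO, (0,1):-1/.O/XO/.X/XO, (2,0):+0/../XO/OX/XO*
[../XO/OX/XO] X move#2: (0,0):+0/X./XO/OX/XO*, (0,1):+0/.X/XO/OX/XO
[X./XO/OX/XO] O move#3: (0,1):+0/XO/XO/OX/XO*
[XO/XO/OX/XO] end (terminal +0, X#4); searched ../XO/.X/XO to 8

value(../XO/.X/XO, O) = 0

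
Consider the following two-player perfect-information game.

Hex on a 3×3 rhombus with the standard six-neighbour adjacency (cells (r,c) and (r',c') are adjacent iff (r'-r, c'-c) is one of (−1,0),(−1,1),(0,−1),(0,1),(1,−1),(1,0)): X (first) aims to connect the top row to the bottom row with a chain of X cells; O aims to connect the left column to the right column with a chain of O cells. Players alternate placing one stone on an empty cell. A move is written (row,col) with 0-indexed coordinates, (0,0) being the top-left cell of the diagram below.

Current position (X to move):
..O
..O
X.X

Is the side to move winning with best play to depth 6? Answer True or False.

ply 1, X at ..O/..O/X.X | (0,0)=-1→X.O/..O/X.X; (0,1)=+1→.XO/..O/X.X*; (1,0)=+1→..O/X.O/X.X; (1,1)=-1→..O/.XO/X.X; (2,1)=-1→..O/..O/XXX
ply 2, O at .XO/..O/X.X | (0,0)=-1→OXO/..O/X.X*; (1,0)=-1→.XO/O.O/X.X; (1,1)=-1→.XO/.OO/X.X; (2,1)=-1→.XO/..O/XOX
ply 3, X at OXO/..O/X.X | (1,0)=+1→OXO/X.O/X.X*; (1,1)=+1→OXO/.XO/X.X; (2,1)=+1→OXO/..O/XXX
ply 4: OXO/X.O/X.X is terminal -1 (O); from ..O/..O/X.X depth 6

X winning at [..O/..O/X.X]: True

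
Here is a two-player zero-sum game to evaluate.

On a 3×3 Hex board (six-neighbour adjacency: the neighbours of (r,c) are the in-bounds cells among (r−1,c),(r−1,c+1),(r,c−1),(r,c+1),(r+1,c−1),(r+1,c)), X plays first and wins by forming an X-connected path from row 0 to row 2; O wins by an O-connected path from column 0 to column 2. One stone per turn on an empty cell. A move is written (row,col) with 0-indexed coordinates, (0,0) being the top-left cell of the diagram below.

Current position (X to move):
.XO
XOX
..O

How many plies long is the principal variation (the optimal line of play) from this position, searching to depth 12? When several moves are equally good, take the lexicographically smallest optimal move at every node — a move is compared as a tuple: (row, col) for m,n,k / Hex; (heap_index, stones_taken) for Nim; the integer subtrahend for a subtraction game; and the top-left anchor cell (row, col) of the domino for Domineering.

PV length from [.XO/XOX/..O]: 1 ply

p1 X@[.XO/XOX/..O]: (0,0)[XXO/XOX/..O]-1 (2,0)[.XO/XOX/X.O]+1* (2,1)[.XO/XOX/.XO]-1
p2 O@[.XO/XOX/X.O] terminal -1; root [.XO/XOX/..O] d12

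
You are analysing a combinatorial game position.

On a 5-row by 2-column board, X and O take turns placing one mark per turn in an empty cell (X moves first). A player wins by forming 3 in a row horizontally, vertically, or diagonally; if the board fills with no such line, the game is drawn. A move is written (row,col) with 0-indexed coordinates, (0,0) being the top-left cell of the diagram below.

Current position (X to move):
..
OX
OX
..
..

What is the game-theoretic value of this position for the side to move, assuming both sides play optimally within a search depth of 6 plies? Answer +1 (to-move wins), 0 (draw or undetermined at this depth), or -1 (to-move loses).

value(../OX/OX/../.., X) = +1

ply 1, X at ../OX/OX/../.. | (0,0)=-1→X./OX/OX/../..; (0,1)=+1→.X/OX/OX/../..*; (3,0)=-1→../OX/OX/X./..; (3,1)=+1→../OX/OX/.X/..; (4,0)=-1→../OX/OX/../X.; (4,1)=-1→../OX/OX/../.X
ply 2: .X/OX/OX/../.. is terminal -1 (O); from ../OX/OX/../.. depth 6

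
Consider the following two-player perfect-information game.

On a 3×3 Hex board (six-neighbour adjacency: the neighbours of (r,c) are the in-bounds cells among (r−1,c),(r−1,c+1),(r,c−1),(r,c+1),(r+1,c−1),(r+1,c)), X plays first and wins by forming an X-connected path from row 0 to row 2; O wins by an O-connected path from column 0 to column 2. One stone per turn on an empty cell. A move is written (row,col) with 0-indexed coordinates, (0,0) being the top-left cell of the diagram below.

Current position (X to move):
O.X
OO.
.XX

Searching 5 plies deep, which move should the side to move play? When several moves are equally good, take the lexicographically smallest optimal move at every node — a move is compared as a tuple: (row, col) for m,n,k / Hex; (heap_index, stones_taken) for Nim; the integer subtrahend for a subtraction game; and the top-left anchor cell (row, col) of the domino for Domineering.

[O.X/OO./.XX] X move#1: (0,1):-1/OXX/OO./.XX, (1,2):+1/O.X/OOX/.XX*, (2,0):-1/O.X/OO./XXX
[O.X/OOX/.XX] end (terminal -1, O#2); searched O.X/OO./.XX to 5

X's best at [O.X/OO./.XX]: (1,2)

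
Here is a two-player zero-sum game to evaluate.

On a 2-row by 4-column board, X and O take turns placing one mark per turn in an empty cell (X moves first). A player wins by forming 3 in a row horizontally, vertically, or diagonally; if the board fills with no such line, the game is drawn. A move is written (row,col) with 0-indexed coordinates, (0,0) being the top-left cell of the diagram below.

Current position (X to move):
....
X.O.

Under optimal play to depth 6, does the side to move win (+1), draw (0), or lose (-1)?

[..../X.O.] X move#1: (0,0):+0/X.../X.O.*, (0,1):+0/.X../X.O., (0,2):+0/..X./X.O., (0,3):+0/...X/X.O., (1,1):+0/..../XXO., (1,3):+0/..../X.OX
[X.../X.O.] O move#2: (0,1):+0/XO../X.O.*, (0,2):+0/X.O./X.O., (0,3):+0/X..O/X.O., (1,1):+0/X.../XOO., (1,3):+0/X.../X.OO
[XO../X.O.] X move#3: (0,2):+0/XOX./X.O.*, (0,3):+0/XO.X/X.O., (1,1):+0/XO../XXO., (1,3):+0/XO../X.OX
[XOX./X.O.] O move#4: (0,3):+0/XOXO/X.O.*, (1,1):+0/XOX./XOO., (1,3):+0/XOX./X.OO
[XOXO/X.O.] X move#5: (1,1):+0/XOXO/XXO.*, (1,3):+0/XOXO/X.OX
[XOXO/XXO.] O move#6: (1,3):+0/XOXO/XXOO*
[XOXO/XXOO] end (terminal +0, X#7); searched ..../X.O. to 6

value(..../X.O., X) = 0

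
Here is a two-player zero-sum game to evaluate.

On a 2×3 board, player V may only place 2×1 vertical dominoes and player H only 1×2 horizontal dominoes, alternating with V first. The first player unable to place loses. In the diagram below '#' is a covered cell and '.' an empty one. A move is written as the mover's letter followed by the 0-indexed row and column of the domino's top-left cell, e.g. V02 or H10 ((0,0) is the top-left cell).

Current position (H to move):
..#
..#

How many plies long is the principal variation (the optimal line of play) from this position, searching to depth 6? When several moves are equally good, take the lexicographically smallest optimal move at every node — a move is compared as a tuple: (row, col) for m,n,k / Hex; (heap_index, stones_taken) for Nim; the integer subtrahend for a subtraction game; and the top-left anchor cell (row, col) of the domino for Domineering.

ply 1, H at ..#/..# | H00=+1→###/..#*; H10=+1→..#/###
ply 2: ###/..# is terminal -1 (V); from ..#/..# depth 6

PV length from [..#/..#]: 1 ply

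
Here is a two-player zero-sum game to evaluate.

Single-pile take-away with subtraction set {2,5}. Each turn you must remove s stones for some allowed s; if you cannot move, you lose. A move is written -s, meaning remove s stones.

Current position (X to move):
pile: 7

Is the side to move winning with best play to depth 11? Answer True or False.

X winning at [7]: False

[7] X move#1: -2:-1/5*, -5:-1/2
[5] O move#2: -2:-1/3, -5:+1/0*
[0] end (terminal -1, X#3); searched 7 to 11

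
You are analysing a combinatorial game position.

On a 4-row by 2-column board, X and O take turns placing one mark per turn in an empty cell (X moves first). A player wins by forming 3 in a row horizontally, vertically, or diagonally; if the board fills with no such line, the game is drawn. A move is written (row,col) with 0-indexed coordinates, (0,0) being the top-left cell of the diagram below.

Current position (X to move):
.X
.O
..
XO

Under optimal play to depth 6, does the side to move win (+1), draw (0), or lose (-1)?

[.X/.O/../XO] X move#1: (0,0):-1/XX/.O/../XO, (1,0):-1/.X/XO/../XO, (2,0):-1/.X/.O/X./XO, (2,1):+0/.X/.O/.X/XO*
[.X/.O/.X/XO] O move#2: (0,0):+0/OX/.O/.X/XO*, (1,0):+0/.X/OO/.X/XO, (2,0):+0/.X/.O/OX/XO
[OX/.O/.X/XO] X move#3: (1,0):+0/OX/XO/.X/XO*, (2,0):+0/OX/.O/XX/XO
[OX/XO/.X/XO] O move#4: (2,0):+0/OX/XO/OX/XO*
[OX/XO/OX/XO] end (terminal +0, X#5); searched .X/.O/../XO to 6

value(.X/.O/../XO, X) = 0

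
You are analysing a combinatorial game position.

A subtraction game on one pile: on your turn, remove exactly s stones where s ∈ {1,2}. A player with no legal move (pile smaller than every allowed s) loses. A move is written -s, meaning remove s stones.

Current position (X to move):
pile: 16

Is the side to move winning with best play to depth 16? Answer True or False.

ply 1, X at 16 | -1=+1→15*; -2=-1→14
ply 2, O at 15 | -1=-1→14*; -2=-1→13
ply 3, X at 14 | -1=-1→13; -2=+1→12*
ply 4, O at 12 | -1=-1→11*; -2=-1→10
ply 5, X at 11 | -1=-1→10; -2=+1→9*
ply 6, O at 9 | -1=-1→8*; -2=-1→7
ply 7, X at 8 | -1=-1→7; -2=+1→6*
ply 8, O at 6 | -1=-1→5*; -2=-1→4
ply 9, X at 5 | -1=-1→4; -2=+1→3*
ply 10, O at 3 | -1=-1→2*; -2=-1→1
ply 11, X at 2 | -1=-1→1; -2=+1→0*
ply 12: 0 is terminal -1 (O); from 16 depth 16

X winning at [16]: True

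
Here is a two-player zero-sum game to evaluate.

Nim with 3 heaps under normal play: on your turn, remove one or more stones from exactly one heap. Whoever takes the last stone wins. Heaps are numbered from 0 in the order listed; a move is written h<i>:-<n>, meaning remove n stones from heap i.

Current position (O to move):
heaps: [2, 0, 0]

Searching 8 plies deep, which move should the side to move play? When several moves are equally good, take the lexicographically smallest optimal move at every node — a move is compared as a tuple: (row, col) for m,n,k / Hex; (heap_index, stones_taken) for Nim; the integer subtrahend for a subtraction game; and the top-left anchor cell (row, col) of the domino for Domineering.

O's best at [(2,0,0)]: h0:-2

ply 1, O at (2,0,0) | h0:-1=-1→(1,0,0); h0:-2=+1→(0,0,0)*
ply 2: (0,0,0) is terminal -1 (X); from (2,0,0) depth 8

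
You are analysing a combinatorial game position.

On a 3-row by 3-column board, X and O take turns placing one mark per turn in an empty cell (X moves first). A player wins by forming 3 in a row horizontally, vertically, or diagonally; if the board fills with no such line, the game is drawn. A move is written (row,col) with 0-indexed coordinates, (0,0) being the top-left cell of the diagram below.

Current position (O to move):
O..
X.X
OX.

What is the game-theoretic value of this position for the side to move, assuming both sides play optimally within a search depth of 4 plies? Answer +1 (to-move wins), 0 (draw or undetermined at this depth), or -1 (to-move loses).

value(O../X.X/OX., O) = +1

[O../X.X/OX.] O move#1: (0,1):-1/OO./X.X/OX., (0,2):-1/O.O/X.X/OX., (1,1):+1/O../XOX/OX.*, (2,2):-1/O../X.X/OXO
[O../XOX/OX.] X move#2: (0,1):-1/OX./XOX/OX.*, (0,2):-1/O.X/XOX/OX., (2,2):-1/O../XOX/OXX
[OX./XOX/OX.] O move#3: (0,2):+1/OXO/XOX/OX.*, (2,2):+1/OX./XOX/OXO
[OXO/XOX/OX.] end (terminal -1, X#4); searched O../X.X/OX. to 4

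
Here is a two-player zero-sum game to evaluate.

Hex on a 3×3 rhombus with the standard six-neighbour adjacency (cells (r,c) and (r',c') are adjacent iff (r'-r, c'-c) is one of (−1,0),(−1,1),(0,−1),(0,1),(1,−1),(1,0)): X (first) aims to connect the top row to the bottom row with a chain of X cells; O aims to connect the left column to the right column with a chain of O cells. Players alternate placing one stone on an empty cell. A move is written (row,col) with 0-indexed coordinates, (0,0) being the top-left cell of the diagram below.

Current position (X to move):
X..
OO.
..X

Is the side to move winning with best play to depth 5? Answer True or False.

X winning at [X../OO./..X]: False

ply 1, X at X../OO./..X | (0,1)=-1→XX./OO./..X*; (0,2)=-1→X.X/OO./..X; (1,2)=-1→X../OOX/..X; (2,0)=-1→X../OO./X.X; (2,1)=-1→X../OO./.XX
ply 2, O at XX./OO./..X | (0,2)=+1→XXO/OO./..X*; (1,2)=+1→XX./OOO/..X; (2,0)=+1→XX./OO./O.X; (2,1)=+1→XX./OO./.OX
ply 3: XXO/OO./..X is terminal -1 (X); from X../OO./..X depth 5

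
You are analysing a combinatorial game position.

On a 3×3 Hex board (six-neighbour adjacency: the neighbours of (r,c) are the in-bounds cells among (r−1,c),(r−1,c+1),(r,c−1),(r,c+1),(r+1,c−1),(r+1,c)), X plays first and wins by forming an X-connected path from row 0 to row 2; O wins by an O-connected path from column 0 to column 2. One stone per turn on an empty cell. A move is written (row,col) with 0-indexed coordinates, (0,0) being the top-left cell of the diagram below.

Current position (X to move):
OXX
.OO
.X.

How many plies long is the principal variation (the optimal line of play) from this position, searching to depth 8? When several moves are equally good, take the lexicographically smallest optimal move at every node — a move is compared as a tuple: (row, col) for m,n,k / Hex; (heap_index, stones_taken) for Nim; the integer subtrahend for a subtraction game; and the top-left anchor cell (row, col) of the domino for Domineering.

ply 1, X at OXX/.OO/.X. | (1,0)=-1→OXX/XOO/.X.*; (2,0)=-1→OXX/.OO/XX.; (2,2)=-1→OXX/.OO/.XX
ply 2, O at OXX/XOO/.X. | (2,0)=+1→OXX/XOO/OX.*; (2,2)=-1→OXX/XOO/.XO
ply 3: OXX/XOO/OX. is terminal -1 (X); from OXX/.OO/.X. depth 8

PV length from [OXX/.OO/.X.]: 2 plies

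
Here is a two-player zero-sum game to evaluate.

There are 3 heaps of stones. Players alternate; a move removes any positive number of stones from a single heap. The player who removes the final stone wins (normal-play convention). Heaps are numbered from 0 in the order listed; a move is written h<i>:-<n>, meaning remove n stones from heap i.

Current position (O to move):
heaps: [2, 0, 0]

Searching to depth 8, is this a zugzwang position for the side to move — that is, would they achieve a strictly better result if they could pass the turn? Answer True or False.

zugzwang((2,0,0), O) = False

p1 O@[(2,0,0)]: h0:-1[(1,0,0)]-1 h0:-2[(0,0,0)]+1*
p2 X@[(0,0,0)] terminal -1; root [(2,0,0)] d8
suppose O passes — search the same position with X to move:
pass> p1 X@[(2,0,0)]: h0:-1[(1,0,0)]-1 h0:-2[(0,0,0)]+1*
pass> p2 O@[(0,0,0)] terminal -1; root [(2,0,0)] d8
for O: play +1, pass -1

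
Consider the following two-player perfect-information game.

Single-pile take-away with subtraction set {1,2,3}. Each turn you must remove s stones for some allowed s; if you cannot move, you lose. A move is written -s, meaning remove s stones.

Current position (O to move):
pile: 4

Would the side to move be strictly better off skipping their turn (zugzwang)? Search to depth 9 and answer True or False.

ply 1, O at 4 | -1=-1→3*; -2=-1→2; -3=-1→1
ply 2, X at 3 | -1=-1→2; -2=-1→1; -3=+1→0*
ply 3: 0 is terminal -1 (O); from 4 depth 9
suppose O passes — search the same position with X to move:
pass> ply 1, X at 4 | -1=-1→3*; -2=-1→2; -3=-1→1
pass> ply 2, O at 3 | -1=-1→2; -2=-1→1; -3=+1→0*
pass> ply 3: 0 is terminal -1 (X); from 4 depth 9
for O: play -1, pass +1

zugzwang(4, O) = True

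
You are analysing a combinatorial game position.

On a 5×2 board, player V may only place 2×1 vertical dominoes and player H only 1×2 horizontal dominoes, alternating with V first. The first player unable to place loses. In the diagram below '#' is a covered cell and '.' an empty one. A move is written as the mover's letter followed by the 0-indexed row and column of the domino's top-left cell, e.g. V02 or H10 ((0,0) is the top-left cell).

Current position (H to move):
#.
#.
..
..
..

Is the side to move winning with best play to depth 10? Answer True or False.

H winning at [#./#./../../..]: True

[#./#./../../..] H move#1: H20:-1/#./#./##/../.., H30:+1/#./#./../##/..*, H40:-1/#./#./../../##
[#./#./../##/..] V move#2: V01:-1/##/##/../##/..*, V11:-1/#./##/.#/##/..
[##/##/../##/..] H move#3: H20:+1/##/##/##/##/..*, H40:+1/##/##/../##/##
[##/##/##/##/..] end (terminal -1, V#4); searched #./#./../../.. to 10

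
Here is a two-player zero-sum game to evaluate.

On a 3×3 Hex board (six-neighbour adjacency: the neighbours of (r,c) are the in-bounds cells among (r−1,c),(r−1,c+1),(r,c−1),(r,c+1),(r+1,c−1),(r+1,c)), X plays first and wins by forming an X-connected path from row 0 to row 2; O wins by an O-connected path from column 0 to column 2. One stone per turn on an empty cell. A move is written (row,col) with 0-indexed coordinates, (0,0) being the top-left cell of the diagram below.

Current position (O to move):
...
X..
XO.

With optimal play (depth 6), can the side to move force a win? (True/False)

[.../X../XO.] O move#1: (0,0):-1/O../X../XO.*, (0,1):-1/.O./X../XO., (0,2):-1/..O/X../XO., (1,1):-1/.../XO./XO., (1,2):-1/.../X.O/XO., (2,2):-1/.../X../XOO
[O../X../XO.] X move#2: (0,1):+1/OX./X../XO.*, (0,2):+1/O.X/X../XO., (1,1):+1/O../XX./XO., (1,2):+1/O../X.X/XO., (2,2):+1/O../X../XOX
[OX./X../XO.] end (terminal -1, O#3); searched .../X../XO. to 6

O winning at [.../X../XO.]: False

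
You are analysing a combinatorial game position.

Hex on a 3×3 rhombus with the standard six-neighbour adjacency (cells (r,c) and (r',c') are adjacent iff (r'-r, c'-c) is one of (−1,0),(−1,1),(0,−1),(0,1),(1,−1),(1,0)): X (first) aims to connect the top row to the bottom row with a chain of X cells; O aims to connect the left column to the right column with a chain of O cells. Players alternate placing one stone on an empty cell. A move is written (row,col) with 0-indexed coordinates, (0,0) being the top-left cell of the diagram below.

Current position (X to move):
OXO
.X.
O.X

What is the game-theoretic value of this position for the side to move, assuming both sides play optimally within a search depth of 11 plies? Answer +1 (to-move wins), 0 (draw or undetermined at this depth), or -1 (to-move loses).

ply 1, X at OXO/.X./O.X | (1,0)=+1→OXO/XX./O.X*; (1,2)=+1→OXO/.XX/O.X; (2,1)=+1→OXO/.X./OXX
ply 2, O at OXO/XX./O.X | (1,2)=-1→OXO/XXO/O.X*; (2,1)=-1→OXO/XX./OOX
ply 3, X at OXO/XXO/O.X | (2,1)=+1→OXO/XXO/OXX*
ply 4: OXO/XXO/OXX is terminal -1 (O); from OXO/.X./O.X depth 11

value(OXO/.X./O.X, X) = +1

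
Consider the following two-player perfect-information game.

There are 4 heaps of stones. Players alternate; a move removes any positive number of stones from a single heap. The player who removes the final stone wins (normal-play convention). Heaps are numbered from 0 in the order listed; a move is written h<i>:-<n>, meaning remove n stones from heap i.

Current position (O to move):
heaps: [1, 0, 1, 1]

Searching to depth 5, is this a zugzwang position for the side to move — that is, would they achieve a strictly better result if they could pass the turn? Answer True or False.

[(1,0,1,1)] O move#1: h0:-1:+1/(0,0,1,1)*, h2:-1:+1/(1,0,0,1), h3:-1:+1/(1,0,1,0)
[(0,0,1,1)] X move#2: h2:-1:-1/(0,0,0,1)*, h3:-1:-1/(0,0,1,0)
[(0,0,0,1)] O move#3: h3:-1:+1/(0,0,0,0)*
[(0,0,0,0)] end (terminal -1, X#4); searched (1,0,1,1) to 5
suppose O passes — search the same position with X to move:
pass> [(1,0,1,1)] X move#1: h0:-1:+1/(0,0,1,1)*, h2:-1:+1/(1,0,0,1), h3:-1:+1/(1,0,1,0)
pass> [(0,0,1,1)] O move#2: h2:-1:-1/(0,0,0,1)*, h3:-1:-1/(0,0,1,0)
pass> [(0,0,0,1)] X move#3: h3:-1:+1/(0,0,0,0)*
pass> [(0,0,0,0)] end (terminal -1, O#4); searched (1,0,1,1) to 5
for O: play +1, pass -1

zugzwang((1,0,1,1), O) = False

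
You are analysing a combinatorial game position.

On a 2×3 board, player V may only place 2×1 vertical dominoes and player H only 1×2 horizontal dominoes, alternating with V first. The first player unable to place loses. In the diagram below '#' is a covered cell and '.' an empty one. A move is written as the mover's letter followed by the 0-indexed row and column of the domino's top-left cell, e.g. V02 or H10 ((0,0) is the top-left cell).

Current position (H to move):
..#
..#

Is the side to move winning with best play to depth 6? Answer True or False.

H winning at [..#/..#]: True

p1 H@[..#/..#]: H00[###/..#]+1* H10[..#/###]+1
p2 V@[###/..#] terminal -1; root [..#/..#] d6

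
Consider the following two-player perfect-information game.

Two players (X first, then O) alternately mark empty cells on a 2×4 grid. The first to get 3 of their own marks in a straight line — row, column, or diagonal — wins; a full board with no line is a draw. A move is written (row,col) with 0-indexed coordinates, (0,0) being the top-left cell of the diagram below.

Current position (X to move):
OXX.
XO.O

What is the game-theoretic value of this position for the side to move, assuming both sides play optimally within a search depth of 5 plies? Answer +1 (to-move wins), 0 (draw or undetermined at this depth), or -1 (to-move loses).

p1 X@[OXX./XO.O]: (0,3)[OXXX/XO.O]+1* (1,2)[OXX./XOXO]+0
p2 O@[OXXX/XO.O] terminal -1; root [OXX./XO.O] d5

value(OXX./XO.O, X) = +1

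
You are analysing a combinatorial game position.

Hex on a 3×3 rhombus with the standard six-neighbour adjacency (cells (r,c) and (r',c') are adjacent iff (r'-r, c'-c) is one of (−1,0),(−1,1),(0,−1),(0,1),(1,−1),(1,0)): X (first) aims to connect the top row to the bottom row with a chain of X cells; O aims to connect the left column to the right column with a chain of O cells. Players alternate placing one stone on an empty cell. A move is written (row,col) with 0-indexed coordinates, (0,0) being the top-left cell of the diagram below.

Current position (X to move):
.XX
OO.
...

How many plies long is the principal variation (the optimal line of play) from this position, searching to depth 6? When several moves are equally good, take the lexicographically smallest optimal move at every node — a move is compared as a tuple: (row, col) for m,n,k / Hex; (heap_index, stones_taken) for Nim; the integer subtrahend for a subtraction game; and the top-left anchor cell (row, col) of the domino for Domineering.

PV length from [.XX/OO./...]: 5 plies

[.XX/OO./...] X move#1: (0,0):-1/XXX/OO./..., (1,2):+1/.XX/OOX/...*, (2,0):-1/.XX/OO./X.., (2,1):-1/.XX/OO./.X., (2,2):-1/.XX/OO./..X
[.XX/OOX/...] O move#2: (0,0):-1/OXX/OOX/...*, (2,0):-1/.XX/OOX/O.., (2,1):-1/.XX/OOX/.O., (2,2):-1/.XX/OOX/..O
[OXX/OOX/...] X move#3: (2,0):+1/OXX/OOX/X..*, (2,1):+1/OXX/OOX/.X., (2,2):+1/OXX/OOX/..X
[OXX/OOX/X..] O move#4: (2,1):-1/OXX/OOX/XO.*, (2,2):-1/OXX/OOX/X.O
[OXX/OOX/XO.] X move#5: (2,2):+1/OXX/OOX/XOX*
[OXX/OOX/XOX] end (terminal -1, O#6); searched .XX/OO./... to 6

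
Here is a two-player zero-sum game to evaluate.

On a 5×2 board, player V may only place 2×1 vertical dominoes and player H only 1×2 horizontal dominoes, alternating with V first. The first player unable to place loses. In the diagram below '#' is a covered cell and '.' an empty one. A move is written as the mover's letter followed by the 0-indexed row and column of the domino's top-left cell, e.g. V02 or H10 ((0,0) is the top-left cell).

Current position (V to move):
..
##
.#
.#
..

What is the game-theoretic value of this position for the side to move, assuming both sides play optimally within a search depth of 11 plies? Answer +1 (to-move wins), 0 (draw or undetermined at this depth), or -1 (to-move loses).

value(../##/.#/.#/.., V) = -1

[../##/.#/.#/..] V move#1: V20:-1/../##/##/##/..*, V30:-1/../##/.#/##/#.
[../##/##/##/..] H move#2: H00:+1/##/##/##/##/..*, H40:+1/../##/##/##/##
[##/##/##/##/..] end (terminal -1, V#3); searched ../##/.#/.#/.. to 11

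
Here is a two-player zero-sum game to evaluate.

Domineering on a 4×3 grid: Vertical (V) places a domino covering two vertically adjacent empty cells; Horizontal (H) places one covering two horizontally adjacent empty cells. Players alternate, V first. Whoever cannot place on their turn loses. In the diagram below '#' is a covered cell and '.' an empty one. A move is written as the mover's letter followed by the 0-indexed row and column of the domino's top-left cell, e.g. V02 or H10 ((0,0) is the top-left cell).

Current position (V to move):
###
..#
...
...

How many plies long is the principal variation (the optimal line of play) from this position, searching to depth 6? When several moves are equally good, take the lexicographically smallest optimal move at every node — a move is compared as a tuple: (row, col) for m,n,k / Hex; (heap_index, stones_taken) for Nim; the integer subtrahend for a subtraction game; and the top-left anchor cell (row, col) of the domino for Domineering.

PV length from [###/..#/.../...]: 3 plies

p1 V@[###/..#/.../...]: V10[###/#.#/#../...]-1 V11[###/.##/.#./...]+1* V20[###/..#/#../#..]-1 V21[###/..#/.#./.#.]+1 V22[###/..#/..#/..#]-1
p2 H@[###/.##/.#./...]: H30[###/.##/.#./##.]-1* H31[###/.##/.#./.##]-1
p3 V@[###/.##/.#./##.]: V10[###/###/##./##.]+1* V22[###/.##/.##/###]+1
p4 H@[###/###/##./##.] terminal -1; root [###/..#/.../...] d6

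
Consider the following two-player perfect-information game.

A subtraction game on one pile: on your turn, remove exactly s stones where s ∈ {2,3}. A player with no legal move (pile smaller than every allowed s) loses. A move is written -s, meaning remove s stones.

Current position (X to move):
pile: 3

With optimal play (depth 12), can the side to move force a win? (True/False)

X winning at [3]: True

ply 1, X at 3 | -2=+1→1*; -3=+1→0
ply 2: 1 is terminal -1 (O); from 3 depth 12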